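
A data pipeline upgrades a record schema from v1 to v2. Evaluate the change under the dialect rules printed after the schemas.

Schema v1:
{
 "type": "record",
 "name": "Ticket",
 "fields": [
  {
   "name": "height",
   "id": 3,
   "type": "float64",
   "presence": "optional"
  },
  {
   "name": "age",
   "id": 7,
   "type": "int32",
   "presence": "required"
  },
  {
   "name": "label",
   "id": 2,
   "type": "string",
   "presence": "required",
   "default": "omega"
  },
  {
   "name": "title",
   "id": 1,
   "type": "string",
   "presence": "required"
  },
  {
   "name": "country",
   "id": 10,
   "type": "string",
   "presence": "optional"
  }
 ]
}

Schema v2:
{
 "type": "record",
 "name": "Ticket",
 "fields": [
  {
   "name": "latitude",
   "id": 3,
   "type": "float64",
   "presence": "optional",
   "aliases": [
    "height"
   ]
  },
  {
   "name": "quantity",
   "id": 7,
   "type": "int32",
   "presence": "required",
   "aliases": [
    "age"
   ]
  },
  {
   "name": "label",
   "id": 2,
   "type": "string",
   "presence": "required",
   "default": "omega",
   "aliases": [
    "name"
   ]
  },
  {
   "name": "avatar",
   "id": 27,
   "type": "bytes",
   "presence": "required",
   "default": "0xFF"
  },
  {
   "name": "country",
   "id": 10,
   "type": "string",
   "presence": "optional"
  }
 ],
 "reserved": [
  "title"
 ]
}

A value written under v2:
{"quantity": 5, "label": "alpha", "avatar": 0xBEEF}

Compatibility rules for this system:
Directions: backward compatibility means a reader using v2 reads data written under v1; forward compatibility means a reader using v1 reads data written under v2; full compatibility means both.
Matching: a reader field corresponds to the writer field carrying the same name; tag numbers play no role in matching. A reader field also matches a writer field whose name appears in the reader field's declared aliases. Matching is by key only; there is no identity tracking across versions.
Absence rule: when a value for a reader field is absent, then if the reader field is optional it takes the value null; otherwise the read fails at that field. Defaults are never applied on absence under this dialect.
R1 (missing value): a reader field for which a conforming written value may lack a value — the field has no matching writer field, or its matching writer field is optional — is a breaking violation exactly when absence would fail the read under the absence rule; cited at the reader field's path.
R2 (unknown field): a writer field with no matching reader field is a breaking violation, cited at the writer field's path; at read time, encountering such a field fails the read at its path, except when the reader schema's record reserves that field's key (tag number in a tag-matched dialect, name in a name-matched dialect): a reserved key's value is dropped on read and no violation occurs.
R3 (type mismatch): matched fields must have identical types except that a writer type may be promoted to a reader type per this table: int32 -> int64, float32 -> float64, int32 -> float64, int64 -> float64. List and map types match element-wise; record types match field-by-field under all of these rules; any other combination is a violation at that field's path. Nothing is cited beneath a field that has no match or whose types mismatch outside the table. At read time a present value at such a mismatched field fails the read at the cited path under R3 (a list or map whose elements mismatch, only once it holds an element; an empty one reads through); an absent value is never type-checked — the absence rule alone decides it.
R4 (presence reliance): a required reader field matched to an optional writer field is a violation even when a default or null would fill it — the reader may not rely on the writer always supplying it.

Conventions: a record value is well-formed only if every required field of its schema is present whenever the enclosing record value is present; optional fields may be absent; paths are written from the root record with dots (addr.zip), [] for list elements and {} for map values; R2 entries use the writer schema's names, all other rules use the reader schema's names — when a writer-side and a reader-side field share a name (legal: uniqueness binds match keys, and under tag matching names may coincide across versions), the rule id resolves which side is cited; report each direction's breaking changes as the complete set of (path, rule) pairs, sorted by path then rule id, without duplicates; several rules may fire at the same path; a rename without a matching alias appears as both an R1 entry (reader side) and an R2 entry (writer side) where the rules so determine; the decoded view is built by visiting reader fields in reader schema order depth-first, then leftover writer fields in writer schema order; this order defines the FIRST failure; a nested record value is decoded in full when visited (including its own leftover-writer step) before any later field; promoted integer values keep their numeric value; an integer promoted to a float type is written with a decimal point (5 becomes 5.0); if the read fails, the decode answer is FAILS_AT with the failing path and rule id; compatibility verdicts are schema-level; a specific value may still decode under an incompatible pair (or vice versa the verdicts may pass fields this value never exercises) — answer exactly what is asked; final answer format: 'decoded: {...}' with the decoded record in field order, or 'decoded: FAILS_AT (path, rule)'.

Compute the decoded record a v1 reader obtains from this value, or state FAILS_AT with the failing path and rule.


decoded: FAILS_AT (age, R1)

arrows below run writer -> reader for Ticket
decode walk for Ticket under reader schema v1:
  height := null (not supplied -> null)
  read fails at age under R1 (no fill)
  => FAILS_AT (age, R1)
remaining Ticket differences; none change what is asked:
  added field avatar to record Ticket: required bytes, tag 27, default 0xFF (in v2 it sits immediately before country) -> matters for Ticket compatibility verdicts, not for this value's decode
  removed field title from record Ticket (its key "title" joins the reserved list) -> matters for Ticket compatibility verdicts, not for this value's decode
  renamed field height to latitude in record Ticket (alias height declared on the renamed field) -> matters for Ticket compatibility verdicts, not for this value's decode


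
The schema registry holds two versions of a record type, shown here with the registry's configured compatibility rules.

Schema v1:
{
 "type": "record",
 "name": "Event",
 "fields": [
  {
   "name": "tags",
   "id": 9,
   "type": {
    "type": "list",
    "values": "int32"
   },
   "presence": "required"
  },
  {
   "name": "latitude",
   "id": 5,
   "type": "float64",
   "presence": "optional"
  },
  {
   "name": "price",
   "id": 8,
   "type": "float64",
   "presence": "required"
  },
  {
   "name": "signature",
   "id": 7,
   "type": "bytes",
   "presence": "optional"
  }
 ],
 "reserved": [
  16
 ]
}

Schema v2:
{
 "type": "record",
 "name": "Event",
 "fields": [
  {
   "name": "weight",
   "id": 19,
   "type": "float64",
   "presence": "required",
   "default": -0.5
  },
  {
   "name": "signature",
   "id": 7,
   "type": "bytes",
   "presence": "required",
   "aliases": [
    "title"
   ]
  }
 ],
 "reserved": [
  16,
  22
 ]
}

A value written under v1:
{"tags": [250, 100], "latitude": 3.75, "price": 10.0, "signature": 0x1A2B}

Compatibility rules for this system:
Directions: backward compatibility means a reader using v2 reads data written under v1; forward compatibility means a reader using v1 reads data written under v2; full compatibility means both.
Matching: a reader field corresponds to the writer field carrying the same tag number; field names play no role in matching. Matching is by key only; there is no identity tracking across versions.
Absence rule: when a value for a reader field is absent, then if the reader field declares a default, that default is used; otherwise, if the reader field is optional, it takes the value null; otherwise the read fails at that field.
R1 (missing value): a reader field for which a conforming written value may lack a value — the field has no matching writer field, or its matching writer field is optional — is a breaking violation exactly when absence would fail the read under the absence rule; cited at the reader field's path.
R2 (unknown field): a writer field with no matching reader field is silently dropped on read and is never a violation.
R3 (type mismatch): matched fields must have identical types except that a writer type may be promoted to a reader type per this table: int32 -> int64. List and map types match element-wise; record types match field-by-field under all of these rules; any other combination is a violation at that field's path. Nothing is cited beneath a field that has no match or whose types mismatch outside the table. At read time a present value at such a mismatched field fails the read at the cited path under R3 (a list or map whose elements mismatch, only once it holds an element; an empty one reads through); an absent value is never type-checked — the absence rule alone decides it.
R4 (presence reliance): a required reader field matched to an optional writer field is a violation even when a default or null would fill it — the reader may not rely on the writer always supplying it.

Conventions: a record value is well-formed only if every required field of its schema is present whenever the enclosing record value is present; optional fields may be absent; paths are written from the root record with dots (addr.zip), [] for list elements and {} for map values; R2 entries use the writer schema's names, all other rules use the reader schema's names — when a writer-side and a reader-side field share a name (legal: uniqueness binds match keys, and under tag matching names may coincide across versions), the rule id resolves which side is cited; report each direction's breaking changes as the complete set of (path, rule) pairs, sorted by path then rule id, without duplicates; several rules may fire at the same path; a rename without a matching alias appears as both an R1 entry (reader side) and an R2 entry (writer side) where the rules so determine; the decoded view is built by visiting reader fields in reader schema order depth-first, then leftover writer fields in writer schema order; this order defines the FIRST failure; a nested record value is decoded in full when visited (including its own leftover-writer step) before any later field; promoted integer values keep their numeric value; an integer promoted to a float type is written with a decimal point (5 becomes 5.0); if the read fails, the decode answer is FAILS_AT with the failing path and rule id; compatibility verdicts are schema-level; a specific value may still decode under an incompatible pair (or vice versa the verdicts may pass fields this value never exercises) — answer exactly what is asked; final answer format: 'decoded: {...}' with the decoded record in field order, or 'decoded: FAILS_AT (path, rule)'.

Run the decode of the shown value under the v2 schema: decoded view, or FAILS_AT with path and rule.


each type pair in Event: writer, then reader
migrating the Event value to v2:
  weight := -0.5 (absent -> default)
  signature := 0x1A2B
  writer tags: unknown -> dropped
  writer latitude: unknown -> dropped
  writer price: unknown -> dropped
  => decoded: {"weight": -0.5, "signature": 0x1A2B}
diffs on Event not affecting the asked answer:
  field signature in record Event: optional changed to required -> shifts the Event verdicts, not this decode

decoded: {"weight": -0.5, "signature": 0x1A2B}


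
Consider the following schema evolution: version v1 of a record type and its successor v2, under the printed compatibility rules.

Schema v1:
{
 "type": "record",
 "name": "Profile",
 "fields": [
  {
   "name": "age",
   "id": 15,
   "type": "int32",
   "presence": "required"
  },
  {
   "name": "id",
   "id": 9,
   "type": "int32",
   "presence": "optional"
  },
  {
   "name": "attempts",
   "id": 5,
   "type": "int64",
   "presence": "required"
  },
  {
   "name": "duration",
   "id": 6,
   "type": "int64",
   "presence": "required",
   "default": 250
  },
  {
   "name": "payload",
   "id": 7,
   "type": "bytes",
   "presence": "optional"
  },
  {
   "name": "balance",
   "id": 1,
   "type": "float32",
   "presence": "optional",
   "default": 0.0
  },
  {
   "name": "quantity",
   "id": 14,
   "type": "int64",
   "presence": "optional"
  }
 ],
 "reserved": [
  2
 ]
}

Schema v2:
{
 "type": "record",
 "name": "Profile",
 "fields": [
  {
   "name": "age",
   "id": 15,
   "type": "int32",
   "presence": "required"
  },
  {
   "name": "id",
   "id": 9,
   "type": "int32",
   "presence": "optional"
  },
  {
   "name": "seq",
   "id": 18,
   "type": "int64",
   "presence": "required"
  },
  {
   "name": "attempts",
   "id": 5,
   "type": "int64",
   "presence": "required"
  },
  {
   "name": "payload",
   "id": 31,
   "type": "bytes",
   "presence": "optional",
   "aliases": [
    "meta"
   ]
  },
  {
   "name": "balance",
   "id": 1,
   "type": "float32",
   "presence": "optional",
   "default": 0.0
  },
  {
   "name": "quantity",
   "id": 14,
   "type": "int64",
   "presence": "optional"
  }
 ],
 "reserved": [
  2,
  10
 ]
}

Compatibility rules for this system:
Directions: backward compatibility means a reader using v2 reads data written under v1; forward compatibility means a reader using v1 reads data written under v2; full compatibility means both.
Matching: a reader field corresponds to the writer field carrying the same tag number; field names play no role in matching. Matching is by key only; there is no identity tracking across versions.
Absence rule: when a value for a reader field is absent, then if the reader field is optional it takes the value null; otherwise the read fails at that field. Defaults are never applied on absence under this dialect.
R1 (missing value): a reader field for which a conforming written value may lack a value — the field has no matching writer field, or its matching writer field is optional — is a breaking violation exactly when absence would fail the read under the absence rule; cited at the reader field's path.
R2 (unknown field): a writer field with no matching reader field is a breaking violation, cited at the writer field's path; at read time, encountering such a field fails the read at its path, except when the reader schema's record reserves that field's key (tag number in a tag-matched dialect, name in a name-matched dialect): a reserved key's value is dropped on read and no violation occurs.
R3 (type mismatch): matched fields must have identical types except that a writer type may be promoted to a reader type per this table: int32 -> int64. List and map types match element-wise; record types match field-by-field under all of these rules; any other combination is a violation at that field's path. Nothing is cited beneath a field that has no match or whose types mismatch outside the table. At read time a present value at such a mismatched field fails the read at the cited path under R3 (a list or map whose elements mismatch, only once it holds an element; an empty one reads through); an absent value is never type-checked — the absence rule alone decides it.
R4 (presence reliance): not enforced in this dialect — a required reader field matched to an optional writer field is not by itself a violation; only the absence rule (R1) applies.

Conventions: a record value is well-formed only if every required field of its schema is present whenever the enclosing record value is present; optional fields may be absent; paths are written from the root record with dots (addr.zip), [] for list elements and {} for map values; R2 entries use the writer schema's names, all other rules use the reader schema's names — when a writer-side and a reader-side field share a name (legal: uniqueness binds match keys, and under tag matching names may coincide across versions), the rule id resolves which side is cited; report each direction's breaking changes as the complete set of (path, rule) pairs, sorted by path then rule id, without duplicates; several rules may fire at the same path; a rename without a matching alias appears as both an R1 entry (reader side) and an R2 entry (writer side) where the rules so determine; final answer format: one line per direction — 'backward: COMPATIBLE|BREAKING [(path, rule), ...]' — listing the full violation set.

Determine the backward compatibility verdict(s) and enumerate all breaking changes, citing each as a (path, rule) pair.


backward: BREAKING [(duration, R2), (payload, R2), (seq, R1)]

the writer's type comes first in each Profile pair
backward for Profile (reader v2, writer v1):
  age <- age (int32 -> int32, writer required)
  id <- id (int32 -> int32, writer optional)
  seq: no writer match
  attempts <- attempts (int64 -> int64, writer required)
  payload: no writer match
  balance <- balance (float32 -> float32, writer optional)
  quantity <- quantity (int64 -> int64, writer optional)
  writer field duration has no reader counterpart
  writer field payload has no reader counterpart
  breaking: (duration, R2)
  breaking: (payload, R2)
  breaking: (seq, R1)
  => backward verdict for Profile: BREAKING, 3 violation(s)


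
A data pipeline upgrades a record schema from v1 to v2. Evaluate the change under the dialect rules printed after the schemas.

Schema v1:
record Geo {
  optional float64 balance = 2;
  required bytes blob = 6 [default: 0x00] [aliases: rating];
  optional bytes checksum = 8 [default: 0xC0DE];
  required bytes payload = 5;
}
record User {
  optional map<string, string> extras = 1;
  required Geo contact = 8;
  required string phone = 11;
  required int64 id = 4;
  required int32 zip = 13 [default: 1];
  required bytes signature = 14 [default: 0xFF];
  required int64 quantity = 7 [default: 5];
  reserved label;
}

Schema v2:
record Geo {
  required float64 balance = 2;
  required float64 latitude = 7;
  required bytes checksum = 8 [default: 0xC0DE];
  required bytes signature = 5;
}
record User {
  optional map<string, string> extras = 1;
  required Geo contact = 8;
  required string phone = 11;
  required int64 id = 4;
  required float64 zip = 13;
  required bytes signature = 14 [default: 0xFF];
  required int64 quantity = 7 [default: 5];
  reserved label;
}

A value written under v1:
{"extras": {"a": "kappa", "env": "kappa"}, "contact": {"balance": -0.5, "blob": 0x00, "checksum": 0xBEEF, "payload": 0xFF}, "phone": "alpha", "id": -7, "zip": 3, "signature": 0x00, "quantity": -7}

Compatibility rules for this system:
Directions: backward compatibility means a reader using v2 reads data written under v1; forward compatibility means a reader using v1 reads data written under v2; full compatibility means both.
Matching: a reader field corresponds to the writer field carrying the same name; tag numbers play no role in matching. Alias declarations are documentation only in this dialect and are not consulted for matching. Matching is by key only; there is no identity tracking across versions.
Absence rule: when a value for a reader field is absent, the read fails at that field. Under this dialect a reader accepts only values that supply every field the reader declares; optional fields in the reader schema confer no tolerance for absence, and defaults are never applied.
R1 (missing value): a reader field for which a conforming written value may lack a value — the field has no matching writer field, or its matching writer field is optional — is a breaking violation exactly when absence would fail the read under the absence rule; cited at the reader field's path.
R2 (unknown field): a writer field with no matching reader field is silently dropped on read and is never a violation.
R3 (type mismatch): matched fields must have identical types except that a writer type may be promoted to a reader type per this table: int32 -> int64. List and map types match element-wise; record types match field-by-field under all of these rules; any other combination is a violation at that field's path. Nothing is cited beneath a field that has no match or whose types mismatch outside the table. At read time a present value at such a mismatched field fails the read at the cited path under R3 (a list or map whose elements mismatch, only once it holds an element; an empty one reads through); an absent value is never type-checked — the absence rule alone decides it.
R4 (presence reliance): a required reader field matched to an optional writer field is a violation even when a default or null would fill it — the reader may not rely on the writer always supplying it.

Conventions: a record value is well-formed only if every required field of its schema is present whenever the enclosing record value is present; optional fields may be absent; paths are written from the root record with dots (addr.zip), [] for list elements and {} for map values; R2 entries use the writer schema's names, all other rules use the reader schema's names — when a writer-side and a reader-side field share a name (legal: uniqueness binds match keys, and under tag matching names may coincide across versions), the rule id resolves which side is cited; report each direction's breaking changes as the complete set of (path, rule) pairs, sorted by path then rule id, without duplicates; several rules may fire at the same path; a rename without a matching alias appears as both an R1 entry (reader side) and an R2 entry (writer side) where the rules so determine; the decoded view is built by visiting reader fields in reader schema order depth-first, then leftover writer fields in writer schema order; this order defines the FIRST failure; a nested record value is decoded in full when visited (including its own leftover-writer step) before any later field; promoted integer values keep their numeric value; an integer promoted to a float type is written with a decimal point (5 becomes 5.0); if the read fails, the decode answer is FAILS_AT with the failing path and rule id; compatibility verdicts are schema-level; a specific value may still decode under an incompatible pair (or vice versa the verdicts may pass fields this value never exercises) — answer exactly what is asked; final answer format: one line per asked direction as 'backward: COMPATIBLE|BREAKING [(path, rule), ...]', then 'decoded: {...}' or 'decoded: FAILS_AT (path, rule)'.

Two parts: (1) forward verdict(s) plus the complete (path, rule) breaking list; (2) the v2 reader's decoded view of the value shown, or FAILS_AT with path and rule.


arrows below run writer -> reader for User
forward on User — v1 reading data written by v2:
  extras <- extras (map<string, string> -> map<string, string>, writer optional)
  contact <- contact (Geo -> Geo, writer required)
  phone <- phone (string -> string, writer required)
  id <- id (int64 -> int64, writer required)
  zip <- zip (float64 -> int32, writer required)
  signature <- signature (bytes -> bytes, writer required)
  quantity <- quantity (int64 -> int64, writer required)
  contact.balance <- contact.balance (float64 -> float64, writer required)
  contact.blob: no writer match
  contact.checksum <- contact.checksum (bytes -> bytes, writer required)
  contact.payload: no writer match
  leftover writer field: contact.latitude
  leftover writer field: contact.signature
  rule R1 violated at contact.blob
  rule R1 violated at contact.payload
  rule R1 violated at extras
  rule R3 violated at zip
  => 4 violation(s): forward is BREAKING for User
decode walk for User under reader schema v2:
  extras := {"a": "kappa", "env": "kappa"}
  contact.balance := -0.5
  read fails at contact.latitude under R1 (no fill)
  => FAILS_AT (contact.latitude, R1)

forward: BREAKING [(contact.blob, R1), (contact.payload, R1), (extras, R1), (zip, R3)]; decoded: FAILS_AT (contact.latitude, R1)


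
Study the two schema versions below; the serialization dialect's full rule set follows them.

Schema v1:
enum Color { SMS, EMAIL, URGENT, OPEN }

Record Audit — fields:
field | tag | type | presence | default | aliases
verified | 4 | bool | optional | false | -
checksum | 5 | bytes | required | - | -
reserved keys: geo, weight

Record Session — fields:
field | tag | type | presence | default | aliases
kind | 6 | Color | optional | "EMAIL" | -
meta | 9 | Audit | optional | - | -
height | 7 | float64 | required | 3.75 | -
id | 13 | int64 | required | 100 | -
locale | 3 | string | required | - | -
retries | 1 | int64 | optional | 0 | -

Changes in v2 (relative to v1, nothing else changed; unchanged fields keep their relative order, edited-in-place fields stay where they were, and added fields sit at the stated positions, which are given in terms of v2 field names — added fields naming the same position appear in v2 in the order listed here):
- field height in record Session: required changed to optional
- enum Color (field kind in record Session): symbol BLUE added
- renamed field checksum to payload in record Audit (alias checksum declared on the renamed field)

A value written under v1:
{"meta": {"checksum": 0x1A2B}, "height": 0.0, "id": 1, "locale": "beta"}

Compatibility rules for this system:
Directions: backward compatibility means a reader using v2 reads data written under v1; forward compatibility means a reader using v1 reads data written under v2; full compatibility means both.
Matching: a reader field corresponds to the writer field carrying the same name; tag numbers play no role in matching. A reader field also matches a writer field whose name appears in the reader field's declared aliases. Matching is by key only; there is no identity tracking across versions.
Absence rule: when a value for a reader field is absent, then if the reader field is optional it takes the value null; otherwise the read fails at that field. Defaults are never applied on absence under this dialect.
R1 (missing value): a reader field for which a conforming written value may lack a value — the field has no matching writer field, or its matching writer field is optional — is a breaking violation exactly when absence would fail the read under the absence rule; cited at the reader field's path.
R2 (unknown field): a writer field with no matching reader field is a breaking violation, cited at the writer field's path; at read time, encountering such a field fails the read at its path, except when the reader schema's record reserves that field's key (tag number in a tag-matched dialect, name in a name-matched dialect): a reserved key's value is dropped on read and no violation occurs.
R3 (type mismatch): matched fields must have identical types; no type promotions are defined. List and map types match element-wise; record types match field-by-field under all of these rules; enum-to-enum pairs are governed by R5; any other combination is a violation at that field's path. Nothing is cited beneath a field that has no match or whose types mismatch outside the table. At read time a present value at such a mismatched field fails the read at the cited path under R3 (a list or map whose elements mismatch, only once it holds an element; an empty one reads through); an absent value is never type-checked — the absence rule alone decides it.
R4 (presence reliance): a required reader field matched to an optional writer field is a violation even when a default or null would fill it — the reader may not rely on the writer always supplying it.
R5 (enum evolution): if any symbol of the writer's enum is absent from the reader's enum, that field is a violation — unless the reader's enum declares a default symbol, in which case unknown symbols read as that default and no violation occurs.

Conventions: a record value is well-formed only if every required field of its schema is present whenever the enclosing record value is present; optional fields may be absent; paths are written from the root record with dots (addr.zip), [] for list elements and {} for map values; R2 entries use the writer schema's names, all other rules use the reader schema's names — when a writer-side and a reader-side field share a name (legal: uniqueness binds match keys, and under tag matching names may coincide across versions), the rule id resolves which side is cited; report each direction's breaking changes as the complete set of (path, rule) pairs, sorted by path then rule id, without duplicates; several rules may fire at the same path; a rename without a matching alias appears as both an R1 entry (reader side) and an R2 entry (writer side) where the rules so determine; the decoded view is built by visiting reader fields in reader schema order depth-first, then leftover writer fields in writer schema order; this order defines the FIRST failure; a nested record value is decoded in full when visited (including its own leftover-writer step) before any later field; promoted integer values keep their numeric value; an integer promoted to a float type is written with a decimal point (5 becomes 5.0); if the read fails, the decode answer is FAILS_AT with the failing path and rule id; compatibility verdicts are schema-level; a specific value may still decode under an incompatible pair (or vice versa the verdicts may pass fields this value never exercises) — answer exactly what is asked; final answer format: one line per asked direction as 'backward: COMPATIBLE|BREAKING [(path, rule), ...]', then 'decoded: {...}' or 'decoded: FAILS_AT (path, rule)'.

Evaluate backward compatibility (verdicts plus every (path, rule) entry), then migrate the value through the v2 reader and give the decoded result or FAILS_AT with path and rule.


backward: COMPATIBLE []; decoded: {"kind": null, "meta": {"verified": null, "payload": 0x1A2B}, "height": 0.0, "id": 1, "locale": "beta", "retries": null}

the writer's type comes first in each Session pair
backward analysis of Session with v2 as reader and v1 as writer:
  kind: paired with writer kind (Color -> Color; writer optional)
  meta: paired with writer meta (Audit -> Audit; writer optional)
  height: paired with writer height (float64 -> float64; writer required)
  id: paired with writer id (int64 -> int64; writer required)
  locale: paired with writer locale (string -> string; writer required)
  retries: paired with writer retries (int64 -> int64; writer optional)
  meta.verified: paired with writer meta.verified (bool -> bool; writer optional)
  meta.payload: paired with writer meta.checksum (bytes -> bytes; writer required)
  nothing fires on Session: backward is COMPATIBLE
migrating the Session value to v2:
  kind := null (missing; optional => null)
  meta.verified := null (missing; optional => null)
  meta.payload := 0x1A2B (from writer checksum)
  height := 0.0
  id := 1
  locale := "beta"
  retries := null (missing; optional => null)
  => decoded: {"kind": null, "meta": {"verified": null, "payload": 0x1A2B}, "height": 0.0, "id": 1, "locale": "beta", "retries": null}
remaining Session differences; none change what is asked:
  field height in record Session: required changed to optional -> fires only in the forward direction of Session, which is not asked here
  enum Color (field kind in record Session): symbol BLUE added -> fires only in the forward direction of Session, which is not asked here


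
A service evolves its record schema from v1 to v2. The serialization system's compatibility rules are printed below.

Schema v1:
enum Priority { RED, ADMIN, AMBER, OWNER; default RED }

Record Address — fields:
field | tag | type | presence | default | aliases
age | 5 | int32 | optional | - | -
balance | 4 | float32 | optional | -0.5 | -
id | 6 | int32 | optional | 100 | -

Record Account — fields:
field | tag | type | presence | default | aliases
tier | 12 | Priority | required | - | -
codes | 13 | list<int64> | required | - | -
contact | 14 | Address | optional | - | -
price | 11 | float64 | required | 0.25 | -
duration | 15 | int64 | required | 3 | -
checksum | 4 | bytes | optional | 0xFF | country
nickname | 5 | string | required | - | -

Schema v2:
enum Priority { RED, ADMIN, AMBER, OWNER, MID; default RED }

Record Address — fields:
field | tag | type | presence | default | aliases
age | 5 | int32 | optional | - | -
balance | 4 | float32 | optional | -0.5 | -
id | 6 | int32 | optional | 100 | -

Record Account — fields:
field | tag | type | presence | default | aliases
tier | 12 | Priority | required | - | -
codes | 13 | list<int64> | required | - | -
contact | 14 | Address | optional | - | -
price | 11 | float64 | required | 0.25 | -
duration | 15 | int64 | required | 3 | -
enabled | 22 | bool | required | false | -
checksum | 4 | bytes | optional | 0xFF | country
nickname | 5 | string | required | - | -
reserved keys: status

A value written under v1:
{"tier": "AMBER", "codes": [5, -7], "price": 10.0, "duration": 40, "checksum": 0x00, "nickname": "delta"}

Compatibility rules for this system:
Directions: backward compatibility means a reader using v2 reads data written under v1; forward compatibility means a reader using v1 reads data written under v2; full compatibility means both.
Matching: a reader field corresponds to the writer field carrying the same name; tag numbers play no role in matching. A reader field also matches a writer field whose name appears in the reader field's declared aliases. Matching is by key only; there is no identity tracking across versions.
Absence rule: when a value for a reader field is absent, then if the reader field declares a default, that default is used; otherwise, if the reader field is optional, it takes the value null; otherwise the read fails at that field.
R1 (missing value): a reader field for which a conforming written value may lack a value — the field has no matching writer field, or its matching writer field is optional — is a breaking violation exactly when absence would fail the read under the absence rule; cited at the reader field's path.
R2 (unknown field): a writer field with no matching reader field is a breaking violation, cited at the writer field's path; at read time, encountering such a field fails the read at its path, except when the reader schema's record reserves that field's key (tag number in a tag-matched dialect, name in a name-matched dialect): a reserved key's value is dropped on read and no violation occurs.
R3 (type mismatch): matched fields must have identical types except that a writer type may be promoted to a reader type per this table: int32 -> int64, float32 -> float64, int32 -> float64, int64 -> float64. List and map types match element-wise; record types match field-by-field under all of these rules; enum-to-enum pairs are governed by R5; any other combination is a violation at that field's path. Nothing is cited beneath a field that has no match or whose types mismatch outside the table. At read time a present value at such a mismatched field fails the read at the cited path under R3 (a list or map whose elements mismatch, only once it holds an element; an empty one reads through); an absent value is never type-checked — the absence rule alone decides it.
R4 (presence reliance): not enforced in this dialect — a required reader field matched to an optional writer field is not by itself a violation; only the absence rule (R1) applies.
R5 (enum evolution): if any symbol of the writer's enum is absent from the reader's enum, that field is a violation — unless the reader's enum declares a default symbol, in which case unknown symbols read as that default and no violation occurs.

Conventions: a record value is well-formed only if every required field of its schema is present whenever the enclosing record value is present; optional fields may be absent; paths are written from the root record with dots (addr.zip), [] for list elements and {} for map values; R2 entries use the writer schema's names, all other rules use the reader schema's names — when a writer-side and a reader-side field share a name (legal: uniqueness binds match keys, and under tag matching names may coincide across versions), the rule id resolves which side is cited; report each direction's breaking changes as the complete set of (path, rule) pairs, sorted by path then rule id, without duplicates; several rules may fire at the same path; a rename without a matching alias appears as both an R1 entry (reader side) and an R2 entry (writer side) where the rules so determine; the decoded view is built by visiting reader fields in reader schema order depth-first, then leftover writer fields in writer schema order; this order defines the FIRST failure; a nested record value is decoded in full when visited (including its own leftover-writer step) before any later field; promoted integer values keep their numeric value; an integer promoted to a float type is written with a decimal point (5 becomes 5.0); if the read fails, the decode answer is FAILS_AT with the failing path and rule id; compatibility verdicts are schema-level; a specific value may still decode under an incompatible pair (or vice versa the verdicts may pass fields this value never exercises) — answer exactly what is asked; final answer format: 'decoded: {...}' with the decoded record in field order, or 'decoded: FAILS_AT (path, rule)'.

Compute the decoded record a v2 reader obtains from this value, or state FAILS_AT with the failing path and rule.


each type pair in Account: writer, then reader
decode (reader v2):
  tier := "AMBER"
  codes := [5, -7]
  contact := null (absent, optional -> null)
  price := 10.0
  duration := 40
  enabled := false (absent -> default)
  checksum := 0x00
  nickname := "delta"
  => decoded: {"tier": "AMBER", "codes": [5, -7], "contact": null, "price": 10.0, "duration": 40, "enabled": false, "checksum": 0x00, "nickname": "delta"}
ruling out the remaining Account differences:
  enum Priority (field tier in record Account): symbol MID added -> triggers nothing under the printed rules; the Account answer is the same either way

decoded: {"tier": "AMBER", "codes": [5, -7], "contact": null, "price": 10.0, "duration": 40, "enabled": false, "checksum": 0x00, "nickname": "delta"}


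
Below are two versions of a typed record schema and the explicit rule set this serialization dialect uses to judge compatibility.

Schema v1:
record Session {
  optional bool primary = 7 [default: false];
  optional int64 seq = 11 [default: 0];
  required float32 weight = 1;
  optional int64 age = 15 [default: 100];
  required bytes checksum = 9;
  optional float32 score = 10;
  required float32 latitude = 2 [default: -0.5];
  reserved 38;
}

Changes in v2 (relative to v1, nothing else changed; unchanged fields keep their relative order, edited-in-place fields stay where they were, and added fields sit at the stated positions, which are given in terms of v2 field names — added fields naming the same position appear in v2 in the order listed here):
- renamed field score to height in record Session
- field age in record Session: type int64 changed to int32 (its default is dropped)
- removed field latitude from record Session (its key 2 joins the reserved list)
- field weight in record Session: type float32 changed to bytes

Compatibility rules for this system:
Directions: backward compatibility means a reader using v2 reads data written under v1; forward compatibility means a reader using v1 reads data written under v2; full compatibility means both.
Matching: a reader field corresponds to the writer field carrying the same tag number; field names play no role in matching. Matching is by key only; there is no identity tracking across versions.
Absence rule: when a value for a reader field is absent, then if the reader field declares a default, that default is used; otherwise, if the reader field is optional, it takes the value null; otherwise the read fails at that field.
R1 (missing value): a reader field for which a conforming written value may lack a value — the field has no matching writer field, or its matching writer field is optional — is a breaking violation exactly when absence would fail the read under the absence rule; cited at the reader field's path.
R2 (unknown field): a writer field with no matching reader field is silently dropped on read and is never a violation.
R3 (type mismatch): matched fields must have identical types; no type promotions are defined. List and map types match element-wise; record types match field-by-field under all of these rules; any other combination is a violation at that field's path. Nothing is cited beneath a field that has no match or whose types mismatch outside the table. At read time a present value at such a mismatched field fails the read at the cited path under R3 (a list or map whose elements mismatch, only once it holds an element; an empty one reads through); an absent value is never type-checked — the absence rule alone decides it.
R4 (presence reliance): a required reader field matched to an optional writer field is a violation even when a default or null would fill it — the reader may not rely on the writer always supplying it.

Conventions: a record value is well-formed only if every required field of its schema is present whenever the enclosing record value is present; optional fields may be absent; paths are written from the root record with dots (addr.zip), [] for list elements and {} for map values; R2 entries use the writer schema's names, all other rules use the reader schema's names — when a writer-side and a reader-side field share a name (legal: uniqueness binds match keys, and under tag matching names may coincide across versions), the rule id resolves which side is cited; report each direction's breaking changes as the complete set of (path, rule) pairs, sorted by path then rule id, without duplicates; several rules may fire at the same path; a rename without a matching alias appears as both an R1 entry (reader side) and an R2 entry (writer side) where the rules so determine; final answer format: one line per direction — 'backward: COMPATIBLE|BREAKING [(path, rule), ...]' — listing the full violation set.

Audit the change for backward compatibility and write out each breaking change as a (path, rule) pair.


backward: BREAKING [(age, R3), (weight, R3)]

in Session below, arrows point writer -> reader
backward analysis of Session with v2 as reader and v1 as writer:
  primary <- primary (bool -> bool, writer optional)
  seq <- seq (int64 -> int64, writer optional)
  weight <- weight (float32 -> bytes, writer required)
  age <- age (int64 -> int32, writer optional)
  checksum <- checksum (bytes -> bytes, writer required)
  height <- score (float32 -> float32, writer optional)
  writer field latitude has no reader counterpart
  R3 fires at age
  R3 fires at weight
  => backward: BREAKING (2)
ruling out the remaining Session differences:
  renamed field score to height in record Session -> no rule fires on it in Session's dialect; the asked verdict holds
  removed field latitude from record Session (its key 2 joins the reserved list) -> no rule fires on it in Session's dialect; the asked verdict holds
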